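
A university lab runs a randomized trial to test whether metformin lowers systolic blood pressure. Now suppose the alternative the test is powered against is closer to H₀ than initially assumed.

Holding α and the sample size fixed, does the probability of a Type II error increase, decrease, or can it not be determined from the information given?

It increases.

A smaller true effect puts the Ha sampling distribution closer to H₀, so more of it falls in the non-rejection region.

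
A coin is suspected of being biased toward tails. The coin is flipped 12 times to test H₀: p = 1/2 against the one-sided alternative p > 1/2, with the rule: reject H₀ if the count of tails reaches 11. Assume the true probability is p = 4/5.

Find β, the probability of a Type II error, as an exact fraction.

177031761/244140625

Under the alternative p = 4/5, X ~ Binomial(12, 4/5); β is the probability the test does not reject, P(X < 11).
Equivalently, β = 1 − P(X ≥ 11) = 177031761/244140625.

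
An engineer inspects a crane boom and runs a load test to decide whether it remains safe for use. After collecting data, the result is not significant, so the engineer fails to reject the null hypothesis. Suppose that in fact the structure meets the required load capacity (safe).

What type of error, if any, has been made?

The conventional null hypothesis here is that the structure meets the required load capacity (safe).
The test retained a true H₀ — the decision matches the true state.

Neither — the decision is correct.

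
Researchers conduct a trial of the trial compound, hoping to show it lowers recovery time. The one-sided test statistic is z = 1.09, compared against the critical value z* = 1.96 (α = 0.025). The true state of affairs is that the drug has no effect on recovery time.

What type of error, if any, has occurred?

The conventional null hypothesis is that the drug has no effect on recovery time.
Since z = 1.09 ≤ z* = 1.96, H₀ is not rejected.
H₀ is true (actually the drug has no effect on recovery time).
The decision matches the true state — no error.

Neither — the decision is correct.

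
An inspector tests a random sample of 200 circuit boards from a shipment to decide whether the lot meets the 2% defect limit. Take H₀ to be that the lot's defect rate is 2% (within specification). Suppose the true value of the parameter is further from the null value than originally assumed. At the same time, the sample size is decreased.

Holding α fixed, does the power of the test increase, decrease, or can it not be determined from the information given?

Cannot be determined from the information given.

The first change alone would make β decrease; the second alone would make β increase. Which effect dominates depends on the magnitudes, which are not given.
Since power = 1 − β, the effect on power is likewise indeterminate.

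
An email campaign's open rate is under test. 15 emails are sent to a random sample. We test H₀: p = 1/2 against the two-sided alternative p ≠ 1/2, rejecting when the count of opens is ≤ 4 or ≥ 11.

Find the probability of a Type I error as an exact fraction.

1941/16384

Under H₀, Y ~ Binomial(15, 1/2); α is the probability of landing in either tail, P(Y ≤ 4) + P(Y ≥ 11).
Each tail has probability (1 + 15 + 105 + 455 + 1365)/32768; doubling gives α = 3882/32768 = 1941/16384.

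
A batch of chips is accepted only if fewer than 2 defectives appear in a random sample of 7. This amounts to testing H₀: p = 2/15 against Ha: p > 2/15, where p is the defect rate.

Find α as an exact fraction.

1501316/6328125

Under H₀, Y ~ Binomial(7, 2/15); the Type I error rate is P(Y ≥ 2).
α = 1 − P(Y ≤ 1) = 1 − 4826809/6328125 = 1501316/6328125.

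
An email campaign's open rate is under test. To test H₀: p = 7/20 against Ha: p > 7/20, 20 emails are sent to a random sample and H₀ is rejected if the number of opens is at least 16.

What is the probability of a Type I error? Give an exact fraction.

α = P(reject H₀ | H₀ true) = P(S ≥ 16 | p = 7/20), with S ~ Binomial(20, 7/20).
Adding the binomial terms for j = 16 through 20 with p = 7/20 yields 1309170390051900216169/26214400000000000000000000.

1309170390051900216169/26214400000000000000000000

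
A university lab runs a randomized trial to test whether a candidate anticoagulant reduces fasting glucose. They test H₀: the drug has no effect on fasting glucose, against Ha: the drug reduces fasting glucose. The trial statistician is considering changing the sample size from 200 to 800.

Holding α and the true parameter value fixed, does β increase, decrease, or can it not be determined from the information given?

It decreases.

A larger sample reduces the standard error, pulling the sampling distribution under Ha further from the non-rejection region.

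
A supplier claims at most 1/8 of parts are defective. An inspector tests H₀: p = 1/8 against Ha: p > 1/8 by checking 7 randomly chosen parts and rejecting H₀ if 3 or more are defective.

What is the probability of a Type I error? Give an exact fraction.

The significance level is the probability, assuming p = 1/8, of seeing 3 or more defectives in 7 draws.
Computing the lower-tail complement: 1 − 2000033/2097152 = 97119/2097152.

97119/2097152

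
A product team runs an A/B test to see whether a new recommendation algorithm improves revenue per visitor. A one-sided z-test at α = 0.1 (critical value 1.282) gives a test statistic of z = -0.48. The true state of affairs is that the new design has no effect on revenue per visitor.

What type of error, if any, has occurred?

The conventional null hypothesis is that the new design has no effect on revenue per visitor.
Since z = -0.48 ≤ z* = 1.282, H₀ is not rejected.
H₀ is true (actually the new design has no effect on revenue per visitor).
The decision matches the true state — no error.

No error (correct decision).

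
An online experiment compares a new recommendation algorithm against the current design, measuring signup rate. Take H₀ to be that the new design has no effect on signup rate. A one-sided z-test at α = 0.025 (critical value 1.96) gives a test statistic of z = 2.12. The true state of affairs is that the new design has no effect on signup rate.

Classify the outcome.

Since z = 2.12 > z* = 1.96, H₀ is rejected.
H₀ is true (actually the new design has no effect on signup rate).
Rejecting a true H₀ is a Type I error.

Type I error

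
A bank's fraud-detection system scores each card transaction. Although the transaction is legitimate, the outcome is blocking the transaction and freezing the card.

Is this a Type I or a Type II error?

Type I error

The null hypothesis here is that the transaction is legitimate.
'Blocking the transaction and freezing the card' corresponds to rejecting H₀.
H₀ was rejected but H₀ is true — a Type I error (false positive).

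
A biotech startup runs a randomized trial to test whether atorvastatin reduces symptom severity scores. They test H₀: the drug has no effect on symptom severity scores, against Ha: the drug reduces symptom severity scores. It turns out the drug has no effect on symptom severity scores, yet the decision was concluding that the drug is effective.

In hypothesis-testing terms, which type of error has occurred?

'Concluding that the drug is effective' corresponds to rejecting H₀.
H₀ was rejected but H₀ is true — a Type I error (false positive).

Type I error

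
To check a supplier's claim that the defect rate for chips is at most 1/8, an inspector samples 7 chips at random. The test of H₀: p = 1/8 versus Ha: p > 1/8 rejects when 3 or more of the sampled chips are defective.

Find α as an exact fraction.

Under H₀, K ~ Binomial(7, 1/8); the Type I error rate is P(K ≥ 3).
Via the complement, α = 1 − Σ_{j=0}^{2} C(7,j)(1/8)^j(7/8)^{7-j} = 97119/2097152.

97119/2097152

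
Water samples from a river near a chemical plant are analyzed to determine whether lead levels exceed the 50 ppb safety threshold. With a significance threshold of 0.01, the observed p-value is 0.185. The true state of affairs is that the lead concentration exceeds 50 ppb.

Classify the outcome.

The conventional null hypothesis is that the lead concentration is at or below 50 ppb (safe).
Since p = 0.185 ≥ α = 0.01, H₀ is not rejected.
H₀ is false (actually the lead concentration exceeds 50 ppb).
Failing to reject a false H₀ is a Type II error.

Type II error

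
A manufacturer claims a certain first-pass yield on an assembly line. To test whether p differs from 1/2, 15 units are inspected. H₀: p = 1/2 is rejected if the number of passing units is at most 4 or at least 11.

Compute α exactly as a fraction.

α = P(K ≤ 4 or K ≥ 11 | p = 1/2), K ~ Binomial(15, 1/2).
The two tails are symmetric, so α = 2·(1 + 15 + 105 + 455 + 1365)/2^15 = 3882/32768 = 1941/16384.

1941/16384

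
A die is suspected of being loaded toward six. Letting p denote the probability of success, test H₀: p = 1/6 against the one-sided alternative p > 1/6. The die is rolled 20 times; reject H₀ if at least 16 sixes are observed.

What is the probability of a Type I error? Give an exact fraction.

264623/304679870005248

Under H₀, X ~ Binomial(20, 1/6), and α = P(X ≥ 16).
Summing C(20,j)(1/6)^j(5/6)^{20−j} for j = 16,…,20 gives 264623/304679870005248.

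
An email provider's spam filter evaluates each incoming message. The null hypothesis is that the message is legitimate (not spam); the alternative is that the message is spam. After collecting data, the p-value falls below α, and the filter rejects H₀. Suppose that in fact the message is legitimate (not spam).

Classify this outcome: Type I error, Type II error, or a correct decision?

Type I error

H₀ was rejected, but H₀ is actually true.
Rejecting a true null hypothesis is a Type I error (false positive).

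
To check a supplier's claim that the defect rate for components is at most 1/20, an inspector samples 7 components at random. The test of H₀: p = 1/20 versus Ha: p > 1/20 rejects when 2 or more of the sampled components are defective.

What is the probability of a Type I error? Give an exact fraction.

28403547/640000000

α = P(reject H₀ | H₀ true) = P(K ≥ 2 | p = 1/20), K ~ Binomial(7, 1/20).
α = 1 − P(K ≤ 1) = 1 − 611596453/640000000 = 28403547/640000000.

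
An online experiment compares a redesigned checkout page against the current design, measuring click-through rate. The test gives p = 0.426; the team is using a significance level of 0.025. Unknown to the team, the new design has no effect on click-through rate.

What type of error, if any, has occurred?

The conventional null hypothesis is that the new design has no effect on click-through rate.
Since p = 0.426 ≥ α = 0.025, H₀ is not rejected.
H₀ is true (actually the new design has no effect on click-through rate).
The decision matches the true state — no error.

Neither — the decision is correct.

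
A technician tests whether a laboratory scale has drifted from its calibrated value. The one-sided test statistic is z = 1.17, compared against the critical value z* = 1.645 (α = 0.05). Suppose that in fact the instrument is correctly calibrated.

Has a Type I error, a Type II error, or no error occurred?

The conventional null hypothesis is that the instrument is correctly calibrated.
Since z = 1.17 ≤ z* = 1.645, H₀ is not rejected.
H₀ is true (actually the instrument is correctly calibrated).
The decision matches the true state — no error.

Neither — the decision is correct.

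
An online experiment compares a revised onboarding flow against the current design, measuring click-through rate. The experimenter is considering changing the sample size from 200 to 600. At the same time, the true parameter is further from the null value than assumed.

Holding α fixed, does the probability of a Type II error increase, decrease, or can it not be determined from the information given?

A larger sample reduces the standard error, pulling the sampling distribution under Ha further from the non-rejection region. A larger true effect moves the Ha sampling distribution further from the H₀ critical value, making rejection more likely when Ha is true. Both changes push β in the same direction.

It decreases.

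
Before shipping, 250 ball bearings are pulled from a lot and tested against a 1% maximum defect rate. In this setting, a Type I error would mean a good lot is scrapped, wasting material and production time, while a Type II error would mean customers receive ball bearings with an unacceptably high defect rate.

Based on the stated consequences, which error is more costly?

Type II error

The Type II consequence (customers receive ball bearings with an unacceptably high defect rate) is more severe than the Type I consequence (a good lot is scrapped, wasting material and production time).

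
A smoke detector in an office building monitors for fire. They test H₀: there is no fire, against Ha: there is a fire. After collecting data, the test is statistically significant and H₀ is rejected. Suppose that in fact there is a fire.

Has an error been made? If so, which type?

Neither — the decision is correct.

The test rejected a false H₀ — the decision matches the true state.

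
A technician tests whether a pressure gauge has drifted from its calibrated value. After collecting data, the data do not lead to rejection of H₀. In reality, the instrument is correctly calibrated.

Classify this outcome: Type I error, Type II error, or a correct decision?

No error (correct decision).

The conventional null hypothesis here is that the instrument is correctly calibrated.
The test retained a true H₀ — the decision matches the true state.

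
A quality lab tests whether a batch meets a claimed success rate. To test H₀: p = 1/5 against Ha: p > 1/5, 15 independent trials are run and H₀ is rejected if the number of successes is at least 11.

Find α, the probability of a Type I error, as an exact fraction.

The Type I error probability is α = P(K ≥ 11) computed under H₀, where K ~ Binomial(15, 1/5).
P(K ≥ 11) = Σ_{j=11}^{15} C(15,j)·(1/5)^j·(4/5)^{15-j} = 380301/30517578125.

380301/30517578125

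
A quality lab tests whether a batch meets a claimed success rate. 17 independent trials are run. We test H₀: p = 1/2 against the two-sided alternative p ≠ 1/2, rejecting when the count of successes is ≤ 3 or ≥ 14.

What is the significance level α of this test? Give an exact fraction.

The significance level is the null-hypothesis probability of the rejection region {≤3} ∪ {≥14}.
Each tail has probability (1 + 17 + 136 + 680)/131072; doubling gives α = 1668/131072 = 417/32768.

417/32768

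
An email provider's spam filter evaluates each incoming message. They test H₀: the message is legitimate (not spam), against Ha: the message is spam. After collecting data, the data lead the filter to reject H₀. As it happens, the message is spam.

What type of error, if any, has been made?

No error — this is a correct decision.

The test rejected a false H₀ — the decision matches the true state.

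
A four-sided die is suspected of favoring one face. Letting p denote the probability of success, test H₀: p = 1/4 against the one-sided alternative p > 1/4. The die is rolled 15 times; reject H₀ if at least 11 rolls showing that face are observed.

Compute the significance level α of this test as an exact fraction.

The Type I error probability is α = P(X ≥ 11) computed under H₀, where X ~ Binomial(15, 1/4).
Summing C(15,j)(1/4)^j(3/4)^{15−j} for j = 11,…,15 gives 123841/1073741824.

123841/1073741824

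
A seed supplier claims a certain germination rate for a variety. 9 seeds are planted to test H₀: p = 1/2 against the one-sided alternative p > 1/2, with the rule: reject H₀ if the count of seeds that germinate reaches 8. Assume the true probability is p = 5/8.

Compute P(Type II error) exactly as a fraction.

3803679/4194304

β = P(fail to reject H₀ | Ha true) = P(K ≤ 7 | p = 5/8), K ~ Binomial(9, 5/8).
Summing C(9,j)·(5/8)^j·(3/8)^{9-j} for j = 0..7 gives 3803679/4194304.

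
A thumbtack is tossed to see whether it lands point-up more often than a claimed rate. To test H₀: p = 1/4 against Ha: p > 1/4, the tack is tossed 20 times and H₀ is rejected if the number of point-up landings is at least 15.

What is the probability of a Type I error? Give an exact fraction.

Under H₀, X ~ Binomial(20, 1/4), and α = P(X ≥ 15).
P(X ≥ 15) = Σ_{j=15}^{20} C(20,j)·(1/4)^j·(3/4)^{20-j} = 1048117/274877906944.

1048117/274877906944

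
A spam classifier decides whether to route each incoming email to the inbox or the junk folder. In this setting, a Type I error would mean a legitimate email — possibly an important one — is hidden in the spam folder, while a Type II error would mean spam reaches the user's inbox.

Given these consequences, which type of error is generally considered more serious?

The Type I consequence (a legitimate email — possibly an important one — is hidden in the spam folder) is more severe than the Type II consequence (spam reaches the user's inbox).

Type I error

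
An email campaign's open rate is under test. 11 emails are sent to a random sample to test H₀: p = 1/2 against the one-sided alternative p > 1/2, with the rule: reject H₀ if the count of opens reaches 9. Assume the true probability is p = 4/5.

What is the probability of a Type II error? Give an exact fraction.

β = P(fail to reject H₀ | Ha true) = P(S ≤ 8 | p = 4/5), S ~ Binomial(11, 4/5).
Equivalently, β = 1 − P(S ≥ 9) = 3736313/9765625.

3736313/9765625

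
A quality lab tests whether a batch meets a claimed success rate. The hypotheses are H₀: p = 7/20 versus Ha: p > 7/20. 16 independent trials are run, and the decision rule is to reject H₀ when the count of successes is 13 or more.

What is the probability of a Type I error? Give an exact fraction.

Under H₀, K ~ Binomial(16, 7/20), and α = P(K ≥ 13).
Adding the binomial terms for j = 13 through 16 with p = 7/20 yields 26795915385191141/131072000000000000000.

26795915385191141/131072000000000000000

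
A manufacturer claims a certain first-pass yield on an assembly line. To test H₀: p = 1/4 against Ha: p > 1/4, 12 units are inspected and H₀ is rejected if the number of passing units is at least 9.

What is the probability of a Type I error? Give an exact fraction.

The Type I error probability is α = P(X ≥ 9) computed under H₀, where X ~ Binomial(12, 1/4).
Summing C(12,j)(1/4)^j(3/4)^{12−j} for j = 9,…,12 gives 6571/16777216.

6571/16777216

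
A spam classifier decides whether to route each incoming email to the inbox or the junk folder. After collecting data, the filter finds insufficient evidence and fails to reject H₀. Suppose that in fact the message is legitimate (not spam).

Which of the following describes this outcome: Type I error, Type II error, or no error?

The conventional null hypothesis here is that the message is legitimate (not spam).
The test retained a true H₀ — the decision matches the true state.

No error (correct decision).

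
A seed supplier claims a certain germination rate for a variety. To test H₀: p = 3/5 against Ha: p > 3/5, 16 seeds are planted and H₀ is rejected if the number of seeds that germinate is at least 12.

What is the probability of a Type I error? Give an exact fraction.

1016646633/6103515625

Under H₀, S ~ Binomial(16, 3/5), and α = P(S ≥ 12).
Summing C(16,j)(3/5)^j(2/5)^{16−j} for j = 12,…,16 gives 1016646633/6103515625.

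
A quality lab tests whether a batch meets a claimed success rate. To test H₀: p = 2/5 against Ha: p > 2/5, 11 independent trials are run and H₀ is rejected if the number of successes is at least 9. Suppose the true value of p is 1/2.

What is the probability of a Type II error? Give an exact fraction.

1981/2048

β = P(fail to reject H₀ | Ha true) = P(Y ≤ 8 | p = 1/2), Y ~ Binomial(11, 1/2).
Summing C(11,j)·(1/2)^j·(1/2)^{11-j} for j = 0..8 gives 1981/2048.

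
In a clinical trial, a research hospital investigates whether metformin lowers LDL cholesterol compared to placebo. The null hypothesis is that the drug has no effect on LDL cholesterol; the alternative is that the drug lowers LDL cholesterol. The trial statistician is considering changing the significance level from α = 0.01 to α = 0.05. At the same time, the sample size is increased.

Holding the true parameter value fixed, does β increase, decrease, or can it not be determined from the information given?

It decreases.

Relaxing α lowers the evidence threshold; under Ha, outcomes that previously fell short now trigger rejection. A larger sample reduces the standard error, pulling the sampling distribution under Ha further from the non-rejection region. Both changes push β in the same direction.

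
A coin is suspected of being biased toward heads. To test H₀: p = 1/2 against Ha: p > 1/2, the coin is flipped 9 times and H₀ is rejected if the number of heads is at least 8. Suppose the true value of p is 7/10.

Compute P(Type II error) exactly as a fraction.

A Type II error is failing to reject when Ha holds: with p = 7/10, β = P(K ≤ 7).
Adding the binomial probabilities P(K=0)+…+P(K=7) at p = 7/10 gives 401998383/500000000.

401998383/500000000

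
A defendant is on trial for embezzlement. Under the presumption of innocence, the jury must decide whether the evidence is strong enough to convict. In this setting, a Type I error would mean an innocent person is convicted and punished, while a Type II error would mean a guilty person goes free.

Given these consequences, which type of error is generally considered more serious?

Type I error

The Type I consequence (an innocent person is convicted and punished) is more severe than the Type II consequence (a guilty person goes free).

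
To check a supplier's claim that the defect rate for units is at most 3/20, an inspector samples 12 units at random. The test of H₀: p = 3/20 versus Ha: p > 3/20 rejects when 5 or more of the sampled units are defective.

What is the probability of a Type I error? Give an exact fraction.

9798413783967/409600000000000

The significance level is the probability, assuming p = 3/20, of seeing 5 or more defectives in 12 draws.
α = 1 − P(X ≤ 4) = 1 − 399801586216033/409600000000000 = 9798413783967/409600000000000.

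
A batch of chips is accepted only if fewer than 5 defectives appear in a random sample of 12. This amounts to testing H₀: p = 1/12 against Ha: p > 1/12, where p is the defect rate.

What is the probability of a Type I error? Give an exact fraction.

Under H₀, X ~ Binomial(12, 1/12); the Type I error rate is P(X ≥ 5).
Computing the lower-tail complement: 1 − 1483149097639/1486016741376 = 2867643737/1486016741376.

2867643737/1486016741376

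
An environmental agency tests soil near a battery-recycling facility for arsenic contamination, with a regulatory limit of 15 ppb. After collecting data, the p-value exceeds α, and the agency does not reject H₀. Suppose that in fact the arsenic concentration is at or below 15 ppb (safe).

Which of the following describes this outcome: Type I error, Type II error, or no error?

Neither — the decision is correct.

The conventional null hypothesis here is that the arsenic concentration is at or below 15 ppb (safe).
The test retained a true H₀ — the decision matches the true state.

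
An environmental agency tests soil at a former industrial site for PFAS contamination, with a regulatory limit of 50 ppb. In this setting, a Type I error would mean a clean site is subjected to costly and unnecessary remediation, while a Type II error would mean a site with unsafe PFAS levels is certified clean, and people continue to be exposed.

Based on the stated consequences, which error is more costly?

The Type II consequence (a site with unsafe PFAS levels is certified clean, and people continue to be exposed) is more severe than the Type I consequence (a clean site is subjected to costly and unnecessary remediation).

Type II error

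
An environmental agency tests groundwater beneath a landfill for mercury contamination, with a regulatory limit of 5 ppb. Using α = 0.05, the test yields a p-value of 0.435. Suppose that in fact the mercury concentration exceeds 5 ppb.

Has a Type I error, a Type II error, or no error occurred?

Type II error

The conventional null hypothesis is that the mercury concentration is at or below 5 ppb (safe).
Since p = 0.435 ≥ α = 0.05, H₀ is not rejected.
H₀ is false (actually the mercury concentration exceeds 5 ppb).
Failing to reject a false H₀ is a Type II error.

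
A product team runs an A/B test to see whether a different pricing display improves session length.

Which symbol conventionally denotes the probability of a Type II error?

β

P(Type II error) = P(fail to reject H₀ | H₀ false) = β.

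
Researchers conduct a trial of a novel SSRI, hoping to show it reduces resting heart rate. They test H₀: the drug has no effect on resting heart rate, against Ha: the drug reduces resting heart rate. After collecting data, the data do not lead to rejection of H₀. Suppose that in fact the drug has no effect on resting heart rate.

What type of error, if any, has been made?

The test retained a true H₀ — the decision matches the true state.

No error — this is a correct decision.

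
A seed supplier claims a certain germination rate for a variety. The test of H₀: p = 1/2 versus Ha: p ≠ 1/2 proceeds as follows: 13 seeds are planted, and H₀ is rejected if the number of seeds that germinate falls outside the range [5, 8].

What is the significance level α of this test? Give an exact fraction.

The significance level is the null-hypothesis probability of the rejection region {≤4} ∪ {≥9}.
Each tail has probability (1 + 13 + 78 + 286 + 715)/8192; doubling gives α = 2186/8192 = 1093/4096.

1093/4096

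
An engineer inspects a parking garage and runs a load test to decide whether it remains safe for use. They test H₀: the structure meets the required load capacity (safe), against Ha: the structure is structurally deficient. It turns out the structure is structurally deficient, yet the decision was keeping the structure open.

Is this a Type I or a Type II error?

'Keeping the structure open' corresponds to failing to reject H₀.
H₀ was not rejected but H₀ is false — a Type II error (false negative).

Type II error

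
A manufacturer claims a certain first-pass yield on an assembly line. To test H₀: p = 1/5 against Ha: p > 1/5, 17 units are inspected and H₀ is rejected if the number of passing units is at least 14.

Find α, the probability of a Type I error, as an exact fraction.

Under H₀, S ~ Binomial(17, 1/5), and α = P(S ≥ 14).
Adding the binomial terms for j = 14 through 17 with p = 1/5 yields 9153/152587890625.

9153/152587890625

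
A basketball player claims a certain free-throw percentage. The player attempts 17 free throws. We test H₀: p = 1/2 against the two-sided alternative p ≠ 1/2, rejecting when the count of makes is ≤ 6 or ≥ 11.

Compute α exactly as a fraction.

α = P(K ≤ 6 or K ≥ 11 | p = 1/2), K ~ Binomial(17, 1/2).
Each tail has probability (1 + 17 + 136 + 680 + 2380 + 6188 + 12376)/131072; doubling gives α = 43556/131072 = 10889/32768.

10889/32768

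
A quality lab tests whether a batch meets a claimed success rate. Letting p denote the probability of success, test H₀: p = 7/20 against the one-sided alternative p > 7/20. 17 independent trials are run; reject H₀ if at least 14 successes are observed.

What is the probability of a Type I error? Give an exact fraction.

56496660191394549/655360000000000000000

α = P(reject H₀ | H₀ true) = P(S ≥ 14 | p = 7/20), with S ~ Binomial(17, 7/20).
Summing C(17,j)(7/20)^j(13/20)^{17−j} for j = 14,…,17 gives 56496660191394549/655360000000000000000.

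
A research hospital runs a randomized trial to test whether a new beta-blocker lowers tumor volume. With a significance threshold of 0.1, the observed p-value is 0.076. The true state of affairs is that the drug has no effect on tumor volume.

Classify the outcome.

Type I error

The conventional null hypothesis is that the drug has no effect on tumor volume.
Since p = 0.076 < α = 0.1, H₀ is rejected.
H₀ is true (actually the drug has no effect on tumor volume).
Rejecting a true H₀ is a Type I error.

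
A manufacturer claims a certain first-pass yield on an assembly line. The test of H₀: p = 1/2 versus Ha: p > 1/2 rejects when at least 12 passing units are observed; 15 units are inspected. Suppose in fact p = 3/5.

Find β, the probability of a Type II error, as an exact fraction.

β = P(fail to reject H₀ | Ha true) = P(K ≤ 11 | p = 3/5), K ~ Binomial(15, 3/5).
Summing C(15,j)·(3/5)^j·(2/5)^{15-j} for j = 0..11 gives 27755679248/30517578125.

27755679248/30517578125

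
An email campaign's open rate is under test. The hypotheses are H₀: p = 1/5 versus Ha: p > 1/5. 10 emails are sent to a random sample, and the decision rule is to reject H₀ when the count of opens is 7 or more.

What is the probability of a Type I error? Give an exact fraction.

8441/9765625

α = P(reject H₀ | H₀ true) = P(X ≥ 7 | p = 1/5), with X ~ Binomial(10, 1/5).
P(X ≥ 7) = Σ_{j=7}^{10} C(10,j)·(1/5)^j·(4/5)^{10-j} = 8441/9765625.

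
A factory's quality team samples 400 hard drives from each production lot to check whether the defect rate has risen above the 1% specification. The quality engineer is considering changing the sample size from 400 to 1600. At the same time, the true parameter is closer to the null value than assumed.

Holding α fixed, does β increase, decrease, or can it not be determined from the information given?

Cannot be determined from the information given.

The first change alone would make β decrease; the second alone would make β increase. Which effect dominates depends on the magnitudes, which are not given.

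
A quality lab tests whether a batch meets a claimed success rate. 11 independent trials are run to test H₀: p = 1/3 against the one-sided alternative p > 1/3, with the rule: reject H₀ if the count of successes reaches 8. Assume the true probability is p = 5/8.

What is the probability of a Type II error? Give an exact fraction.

β = P(fail to reject H₀ | Ha true) = P(S ≤ 7 | p = 5/8), S ~ Binomial(11, 5/8).
Equivalently, β = 1 − P(S ≥ 8) = 688976199/1073741824.

688976199/1073741824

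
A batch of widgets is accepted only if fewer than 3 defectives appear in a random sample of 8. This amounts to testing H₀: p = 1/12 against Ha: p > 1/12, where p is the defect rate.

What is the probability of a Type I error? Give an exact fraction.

The significance level is the probability, assuming p = 1/12, of seeing 3 or more defectives in 8 draws.
Computing the lower-tail complement: 1 − 139953319/143327232 = 3373913/143327232.

3373913/143327232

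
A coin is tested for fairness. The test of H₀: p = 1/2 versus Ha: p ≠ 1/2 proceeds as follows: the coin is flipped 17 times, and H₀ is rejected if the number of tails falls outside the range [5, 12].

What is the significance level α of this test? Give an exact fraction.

α = P(Y ≤ 4 or Y ≥ 13 | p = 1/2), Y ~ Binomial(17, 1/2).
Each tail has probability (1 + 17 + 136 + 680 + 2380)/131072; doubling gives α = 6428/131072 = 1607/32768.

1607/32768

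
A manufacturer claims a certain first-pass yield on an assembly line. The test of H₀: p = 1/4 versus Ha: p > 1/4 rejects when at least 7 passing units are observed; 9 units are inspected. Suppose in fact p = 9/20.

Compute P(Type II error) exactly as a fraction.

Under the alternative p = 9/20, S ~ Binomial(9, 9/20); β is the probability the test does not reject, P(S < 7).
Summing C(9,j)·(9/20)^j·(11/20)^{9-j} for j = 0..6 gives 30407271323/32000000000.

30407271323/32000000000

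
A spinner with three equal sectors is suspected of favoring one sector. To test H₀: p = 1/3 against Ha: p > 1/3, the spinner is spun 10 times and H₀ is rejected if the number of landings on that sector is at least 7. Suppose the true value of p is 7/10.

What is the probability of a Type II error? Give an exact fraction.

Under the alternative p = 7/10, K ~ Binomial(10, 7/10); β is the probability the test does not reject, P(K < 7).
Adding the binomial probabilities P(K=0)+…+P(K=6) at p = 7/10 gives 218993301/625000000.

218993301/625000000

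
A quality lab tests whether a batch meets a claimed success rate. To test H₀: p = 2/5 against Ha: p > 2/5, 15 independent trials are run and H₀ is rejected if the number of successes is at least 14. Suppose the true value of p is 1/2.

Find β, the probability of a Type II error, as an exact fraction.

Under the alternative p = 1/2, Y ~ Binomial(15, 1/2); β is the probability the test does not reject, P(Y < 14).
Adding the binomial probabilities P(Y=0)+…+P(Y=13) at p = 1/2 gives 2047/2048.

2047/2048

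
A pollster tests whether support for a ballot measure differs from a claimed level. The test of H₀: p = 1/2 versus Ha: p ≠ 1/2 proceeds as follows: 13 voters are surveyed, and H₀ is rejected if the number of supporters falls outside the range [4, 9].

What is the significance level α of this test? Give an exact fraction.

189/2048

α = P(K ≤ 3 or K ≥ 10 | p = 1/2), K ~ Binomial(13, 1/2).
By symmetry, α = 2·P(K ≤ 3) = 2·(1 + 13 + 78 + 286)/8192 = 756/8192 = 189/2048.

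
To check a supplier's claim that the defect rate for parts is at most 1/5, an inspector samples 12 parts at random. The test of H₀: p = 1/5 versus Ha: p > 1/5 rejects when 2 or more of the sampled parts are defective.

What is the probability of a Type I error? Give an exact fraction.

The significance level is the probability, assuming p = 1/5, of seeing 2 or more defectives in 12 draws.
α = 1 − P(K ≤ 1) = 1 − 67108864/244140625 = 177031761/244140625.

177031761/244140625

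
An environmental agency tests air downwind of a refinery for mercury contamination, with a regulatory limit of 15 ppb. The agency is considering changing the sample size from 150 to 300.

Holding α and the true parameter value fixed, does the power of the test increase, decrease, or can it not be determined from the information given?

It increases.

Increasing n separates the H₀ and Ha sampling distributions, so under Ha fewer outcomes land in the acceptance region.
Since power = 1 − β and β decreases, power increases.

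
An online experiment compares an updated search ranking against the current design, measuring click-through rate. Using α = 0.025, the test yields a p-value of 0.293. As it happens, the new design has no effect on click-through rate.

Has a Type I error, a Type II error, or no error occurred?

The conventional null hypothesis is that the new design has no effect on click-through rate.
Since p = 0.293 ≥ α = 0.025, H₀ is not rejected.
H₀ is true (actually the new design has no effect on click-through rate).
The decision matches the true state — no error.

No error — this is a correct decision.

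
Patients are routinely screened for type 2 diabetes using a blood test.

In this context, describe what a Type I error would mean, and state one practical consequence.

With the conventional null hypothesis that the patient does not have type 2 diabetes:
A Type I error is rejecting H₀ when H₀ is true.
Here that means flagging the patient as positive and ordering follow-up testing when actually the patient does not have type 2 diabetes.

A Type I error would mean concluding that the patient has type 2 diabetes when in fact the patient does not have type 2 diabetes. Consequence: a healthy patient suffers needless anxiety and the cost of confirmatory testing.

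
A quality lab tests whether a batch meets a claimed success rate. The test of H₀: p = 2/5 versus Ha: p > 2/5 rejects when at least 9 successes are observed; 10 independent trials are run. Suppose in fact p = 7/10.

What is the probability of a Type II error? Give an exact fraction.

A Type II error is failing to reject when Ha holds: with p = 7/10, β = P(Y ≤ 8).
Adding the binomial probabilities P(Y=0)+…+P(Y=8) at p = 7/10 gives 8506916541/10000000000.

8506916541/10000000000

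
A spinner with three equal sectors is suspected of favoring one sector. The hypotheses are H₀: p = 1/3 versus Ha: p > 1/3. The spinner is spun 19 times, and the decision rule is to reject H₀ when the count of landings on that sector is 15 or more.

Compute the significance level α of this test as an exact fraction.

Under H₀, K ~ Binomial(19, 1/3), and α = P(K ≥ 15).
P(K ≥ 15) = Σ_{j=15}^{19} C(19,j)·(1/3)^j·(2/3)^{19-j} = 23497/387420489.

23497/387420489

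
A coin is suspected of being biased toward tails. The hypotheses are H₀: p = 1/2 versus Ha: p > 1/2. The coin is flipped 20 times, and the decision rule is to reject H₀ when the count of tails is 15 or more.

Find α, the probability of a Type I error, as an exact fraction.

5425/262144

α = P(reject H₀ | H₀ true) = P(S ≥ 15 | p = 1/2), with S ~ Binomial(20, 1/2).
Summing the upper tail: (15504 + 4845 + 1140 + 190 + 20 + 1) / 2^20 = 21700/1048576 = 5425/262144.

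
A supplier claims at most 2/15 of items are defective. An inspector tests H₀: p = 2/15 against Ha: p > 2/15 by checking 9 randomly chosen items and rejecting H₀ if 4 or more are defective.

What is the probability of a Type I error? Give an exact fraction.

The significance level is the probability, assuming p = 2/15, of seeing 4 or more defectives in 9 draws.
Computing the lower-tail complement: 1 − 37567054447/38443359375 = 876304928/38443359375.

876304928/38443359375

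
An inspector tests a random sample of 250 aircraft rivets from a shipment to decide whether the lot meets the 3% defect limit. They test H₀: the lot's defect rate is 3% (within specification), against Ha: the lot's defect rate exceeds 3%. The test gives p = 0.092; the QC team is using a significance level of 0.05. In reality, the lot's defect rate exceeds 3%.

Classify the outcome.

Type II error

Since p = 0.092 ≥ α = 0.05, H₀ is not rejected.
H₀ is false (actually the lot's defect rate exceeds 3%).
Failing to reject a false H₀ is a Type II error.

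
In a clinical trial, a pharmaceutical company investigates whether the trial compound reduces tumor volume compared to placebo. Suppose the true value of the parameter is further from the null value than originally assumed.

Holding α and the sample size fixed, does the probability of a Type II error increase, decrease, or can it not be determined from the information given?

It decreases.

A larger true effect moves the Ha sampling distribution further from the H₀ critical value, making rejection more likely when Ha is true.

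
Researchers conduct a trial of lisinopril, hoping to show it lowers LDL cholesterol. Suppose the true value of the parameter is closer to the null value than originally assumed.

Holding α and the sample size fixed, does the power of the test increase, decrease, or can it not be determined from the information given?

It decreases.

When the true parameter is near the null value, the test has a harder time distinguishing Ha from H₀.
Since power = 1 − β and β increases, power decreases.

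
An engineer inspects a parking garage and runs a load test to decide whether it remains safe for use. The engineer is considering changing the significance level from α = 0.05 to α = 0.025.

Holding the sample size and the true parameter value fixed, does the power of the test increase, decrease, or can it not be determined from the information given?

Tightening α shrinks the rejection region. When Ha holds, fewer sample outcomes clear the stricter threshold, so more fall in the acceptance region.
Since power = 1 − β and β increases, power decreases.

It decreases.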